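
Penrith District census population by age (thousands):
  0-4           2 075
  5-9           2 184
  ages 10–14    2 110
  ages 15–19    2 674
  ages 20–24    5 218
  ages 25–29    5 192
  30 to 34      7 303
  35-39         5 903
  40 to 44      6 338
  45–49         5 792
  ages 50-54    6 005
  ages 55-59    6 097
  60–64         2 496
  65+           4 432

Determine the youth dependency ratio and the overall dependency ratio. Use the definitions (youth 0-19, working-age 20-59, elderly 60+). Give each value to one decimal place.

0–19: 2 075 + 2 184 + 2 110 + 2 674 = 9 043
20–59: 5 218 + 5 192 + 7 303 + 5 903 + 6 338 + 5 792 + 6 005 + 6 097 = 47 848
60+: 2 496 + 4 432 = 6 928
Youth dependency ratio = 9 043 / 47 848 × 100 = 18.9
Total dependency ratio = (9 043 + 6 928) / 47 848 × 100 = 15 971 / 47 848 × 100 = 33.4

Youth dependency ratio: 18.9
Total dependency ratio: 33.4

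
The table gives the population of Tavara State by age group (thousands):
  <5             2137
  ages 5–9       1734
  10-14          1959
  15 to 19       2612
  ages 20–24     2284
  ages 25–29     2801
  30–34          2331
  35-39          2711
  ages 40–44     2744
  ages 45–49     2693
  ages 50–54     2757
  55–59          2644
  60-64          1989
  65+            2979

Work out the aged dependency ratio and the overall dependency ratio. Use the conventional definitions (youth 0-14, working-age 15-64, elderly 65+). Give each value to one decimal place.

0–14: 2137 + 1734 + 1959 = 5830
15–64: 2612 + 2284 + 2801 + 2331 + 2711 + 2744 + 2693 + 2757 + 2644 + 1989 = 25566
65+: 2979
Old-age dependency ratio = 2979 / 25566 × 100 = 11.7
Total dependency ratio = (5830 + 2979) / 25566 × 100 = 8809 / 25566 × 100 = 34.5

Old-age dependency ratio: 11.7
Total dependency ratio: 34.5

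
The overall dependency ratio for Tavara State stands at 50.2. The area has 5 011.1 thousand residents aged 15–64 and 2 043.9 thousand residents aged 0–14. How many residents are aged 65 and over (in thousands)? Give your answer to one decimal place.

Total dependency ratio = (youth + elderly) / working-age × 100
50.2 = (2 043.9 + E) / 5 011.1 × 100
⇒ 471.7

Aged 65 and over: 471.7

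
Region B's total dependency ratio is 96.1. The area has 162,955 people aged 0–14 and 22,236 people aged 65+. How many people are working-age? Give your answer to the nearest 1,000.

Total dependency ratio = (youth + elderly) / working-age × 100
96.1 = (162,955 + 22,236) / W × 100
⇒ 193,000

Working-age: 193,000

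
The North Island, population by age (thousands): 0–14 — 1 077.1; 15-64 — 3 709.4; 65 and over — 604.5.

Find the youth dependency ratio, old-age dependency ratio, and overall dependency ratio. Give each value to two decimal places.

Youth dependency ratio: 29.04
Old-age dependency ratio: 16.30
Total dependency ratio: 45.33

Youth dependency ratio = 1 077.1 / 3 709.4 × 100 = 29.04
Old-age dependency ratio = 604.5 / 3 709.4 × 100 = 16.30
Total dependency ratio = (1 077.1 + 604.5) / 3 709.4 × 100 = 1 681.6 / 3 709.4 × 100 = 45.33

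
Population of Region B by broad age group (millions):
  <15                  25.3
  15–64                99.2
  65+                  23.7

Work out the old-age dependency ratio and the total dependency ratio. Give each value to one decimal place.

Old-age dependency ratio: 23.9
Total dependency ratio: 49.4

Old-age dependency ratio = 23.7 / 99.2 × 100 = 23.9
Total dependency ratio = (25.3 + 23.7) / 99.2 × 100 = 49.0 / 99.2 × 100 = 49.4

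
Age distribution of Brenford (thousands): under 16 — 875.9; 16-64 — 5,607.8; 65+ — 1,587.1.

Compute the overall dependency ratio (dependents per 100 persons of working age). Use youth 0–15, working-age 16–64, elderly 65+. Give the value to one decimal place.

Total dependency ratio: 43.9

Total dependency ratio = (875.9 + 1,587.1) / 5,607.8 × 100 = 2,463.0 / 5,607.8 × 100 = 43.9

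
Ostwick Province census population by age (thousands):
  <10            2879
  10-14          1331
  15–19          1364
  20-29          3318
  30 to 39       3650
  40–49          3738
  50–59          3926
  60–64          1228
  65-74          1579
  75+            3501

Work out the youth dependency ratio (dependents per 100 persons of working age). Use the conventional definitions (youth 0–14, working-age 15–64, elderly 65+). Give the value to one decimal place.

Youth dependency ratio: 24.4

0–14: 2879 + 1331 = 4210
15–64: 1364 + 3318 + 3650 + 3738 + 3926 + 1228 = 17224
65+: 1579 + 3501 = 5080
Youth dependency ratio = 4210 / 17224 × 100 = 24.4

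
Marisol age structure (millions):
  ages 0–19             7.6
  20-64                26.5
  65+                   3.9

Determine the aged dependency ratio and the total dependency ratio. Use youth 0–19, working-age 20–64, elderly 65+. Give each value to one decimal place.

Old-age dependency ratio: 14.7
Total dependency ratio: 43.4

Old-age dependency ratio = 3.9 / 26.5 × 100 = 14.7
Total dependency ratio = (7.6 + 3.9) / 26.5 × 100 = 11.5 / 26.5 × 100 = 43.4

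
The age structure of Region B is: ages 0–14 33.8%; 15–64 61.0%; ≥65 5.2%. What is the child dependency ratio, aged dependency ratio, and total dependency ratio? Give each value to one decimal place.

Youth dependency ratio = 33.8 / 61.0 × 100 = 55.4
Old-age dependency ratio = 5.2 / 61.0 × 100 = 8.5
Total dependency ratio = (33.8 + 5.2) / 61.0 × 100 = 39.0 / 61.0 × 100 = 63.9

Youth dependency ratio: 55.4
Old-age dependency ratio: 8.5
Total dependency ratio: 63.9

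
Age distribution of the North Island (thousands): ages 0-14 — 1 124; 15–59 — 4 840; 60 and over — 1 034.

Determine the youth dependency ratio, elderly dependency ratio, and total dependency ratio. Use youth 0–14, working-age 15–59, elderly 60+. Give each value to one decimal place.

Youth dependency ratio = 1 124 / 4 840 × 100 = 23.2
Old-age dependency ratio = 1 034 / 4 840 × 100 = 21.4
Total dependency ratio = (1 124 + 1 034) / 4 840 × 100 = 2 158 / 4 840 × 100 = 44.6

Youth dependency ratio: 23.2
Old-age dependency ratio: 21.4
Total dependency ratio: 44.6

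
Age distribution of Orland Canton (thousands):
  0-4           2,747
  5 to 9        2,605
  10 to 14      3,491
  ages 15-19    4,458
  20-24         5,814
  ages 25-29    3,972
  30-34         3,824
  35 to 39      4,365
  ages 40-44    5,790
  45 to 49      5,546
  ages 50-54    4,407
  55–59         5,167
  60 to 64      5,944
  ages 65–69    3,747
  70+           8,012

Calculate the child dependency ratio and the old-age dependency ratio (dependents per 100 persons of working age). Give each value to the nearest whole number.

0–14: 2,747 + 2,605 + 3,491 = 8,843
15–64: 4,458 + 5,814 + 3,972 + 3,824 + 4,365 + 5,790 + 5,546 + 4,407 + 5,167 + 5,944 = 49,287
65+: 3,747 + 8,012 = 11,759
Youth dependency ratio = 8,843 / 49,287 × 100 = 18
Old-age dependency ratio = 11,759 / 49,287 × 100 = 24

Youth dependency ratio: 18
Old-age dependency ratio: 24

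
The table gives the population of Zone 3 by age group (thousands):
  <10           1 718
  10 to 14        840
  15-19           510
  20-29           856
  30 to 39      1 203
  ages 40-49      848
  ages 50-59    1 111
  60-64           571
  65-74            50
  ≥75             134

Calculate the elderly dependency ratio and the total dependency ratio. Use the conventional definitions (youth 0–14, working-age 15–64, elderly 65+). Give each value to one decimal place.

0–14: 1 718 + 840 = 2 558
15–64: 510 + 856 + 1 203 + 848 + 1 111 + 571 = 5 099
65+: 50 + 134 = 184
Old-age dependency ratio = 184 / 5 099 × 100 = 3.6
Total dependency ratio = (2 558 + 184) / 5 099 × 100 = 2 742 / 5 099 × 100 = 53.8

Old-age dependency ratio: 3.6
Total dependency ratio: 53.8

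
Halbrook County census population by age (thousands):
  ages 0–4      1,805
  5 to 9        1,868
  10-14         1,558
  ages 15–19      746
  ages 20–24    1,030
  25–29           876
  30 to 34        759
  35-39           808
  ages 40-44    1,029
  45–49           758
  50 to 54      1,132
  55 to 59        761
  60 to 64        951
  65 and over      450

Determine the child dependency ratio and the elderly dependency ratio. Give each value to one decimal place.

0–14: 1,805 + 1,868 + 1,558 = 5,231
15–64: 746 + 1,030 + 876 + 759 + 808 + 1,029 + 758 + 1,132 + 761 + 951 = 8,850
65+: 450
Youth dependency ratio = 5,231 / 8,850 × 100 = 59.1
Old-age dependency ratio = 450 / 8,850 × 100 = 5.1

Youth dependency ratio: 59.1
Old-age dependency ratio: 5.1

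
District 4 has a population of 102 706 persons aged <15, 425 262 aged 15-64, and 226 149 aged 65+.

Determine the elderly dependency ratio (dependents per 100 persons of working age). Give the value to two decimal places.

Old-age dependency ratio: 53.18

Old-age dependency ratio = 226 149 / 425 262 × 100 = 53.18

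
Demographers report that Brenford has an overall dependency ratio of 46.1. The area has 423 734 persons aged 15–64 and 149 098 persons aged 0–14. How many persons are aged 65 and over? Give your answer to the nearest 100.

Aged 65 and over: 46 200

Total dependency ratio = (youth + elderly) / working-age × 100
46.1 = (149 098 + E) / 423 734 × 100
⇒ 46 200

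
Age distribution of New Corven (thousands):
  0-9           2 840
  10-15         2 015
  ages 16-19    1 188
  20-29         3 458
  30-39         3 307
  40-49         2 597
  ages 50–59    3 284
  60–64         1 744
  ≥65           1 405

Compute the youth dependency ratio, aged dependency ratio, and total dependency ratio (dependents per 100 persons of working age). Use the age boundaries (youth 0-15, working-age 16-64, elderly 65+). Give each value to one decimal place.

0–15: 2 840 + 2 015 = 4 855
16–64: 1 188 + 3 458 + 3 307 + 2 597 + 3 284 + 1 744 = 15 578
65+: 1 405
Youth dependency ratio = 4 855 / 15 578 × 100 = 31.2
Old-age dependency ratio = 1 405 / 15 578 × 100 = 9.0
Total dependency ratio = (4 855 + 1 405) / 15 578 × 100 = 6 260 / 15 578 × 100 = 40.2

Youth dependency ratio: 31.2
Old-age dependency ratio: 9.0
Total dependency ratio: 40.2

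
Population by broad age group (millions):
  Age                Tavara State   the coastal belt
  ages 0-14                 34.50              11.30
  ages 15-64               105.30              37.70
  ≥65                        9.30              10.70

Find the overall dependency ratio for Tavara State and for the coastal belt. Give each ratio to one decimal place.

Tavara State: 41.6
the coastal belt: 58.4

Tavara State: (34.50 + 9.30) / 105.30 × 100 = 43.80 / 105.30 × 100 = 41.6
the coastal belt: (11.30 + 10.70) / 37.70 × 100 = 22.00 / 37.70 × 100 = 58.4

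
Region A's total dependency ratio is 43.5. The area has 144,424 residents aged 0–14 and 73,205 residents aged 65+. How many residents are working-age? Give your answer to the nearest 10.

Total dependency ratio = (youth + elderly) / working-age × 100
43.5 = (144,424 + 73,205) / W × 100
⇒ 500,300

Working-age: 500,300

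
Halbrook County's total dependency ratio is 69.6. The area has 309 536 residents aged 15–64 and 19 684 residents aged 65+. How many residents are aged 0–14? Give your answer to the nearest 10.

Total dependency ratio = (youth + elderly) / working-age × 100
69.6 = (Y + 19 684) / 309 536 × 100
⇒ 195 750

Aged 0–14: 195 750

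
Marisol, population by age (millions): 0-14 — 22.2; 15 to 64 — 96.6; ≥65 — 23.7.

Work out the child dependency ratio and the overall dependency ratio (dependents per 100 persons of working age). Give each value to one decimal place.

Youth dependency ratio: 23.0
Total dependency ratio: 47.5

Youth dependency ratio = 22.2 / 96.6 × 100 = 23.0
Total dependency ratio = (22.2 + 23.7) / 96.6 × 100 = 45.9 / 96.6 × 100 = 47.5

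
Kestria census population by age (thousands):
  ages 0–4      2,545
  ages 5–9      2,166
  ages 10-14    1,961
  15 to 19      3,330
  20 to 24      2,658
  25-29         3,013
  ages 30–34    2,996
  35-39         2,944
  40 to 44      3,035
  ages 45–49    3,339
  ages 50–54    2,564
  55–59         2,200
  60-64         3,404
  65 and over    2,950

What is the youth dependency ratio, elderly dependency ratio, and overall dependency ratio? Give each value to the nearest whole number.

0–14: 2,545 + 2,166 + 1,961 = 6,672
15–64: 3,330 + 2,658 + 3,013 + 2,996 + 2,944 + 3,035 + 3,339 + 2,564 + 2,200 + 3,404 = 29,483
65+: 2,950
Youth dependency ratio = 6,672 / 29,483 × 100 = 23
Old-age dependency ratio = 2,950 / 29,483 × 100 = 10
Total dependency ratio = (6,672 + 2,950) / 29,483 × 100 = 9,622 / 29,483 × 100 = 33

Youth dependency ratio: 23
Old-age dependency ratio: 10
Total dependency ratio: 33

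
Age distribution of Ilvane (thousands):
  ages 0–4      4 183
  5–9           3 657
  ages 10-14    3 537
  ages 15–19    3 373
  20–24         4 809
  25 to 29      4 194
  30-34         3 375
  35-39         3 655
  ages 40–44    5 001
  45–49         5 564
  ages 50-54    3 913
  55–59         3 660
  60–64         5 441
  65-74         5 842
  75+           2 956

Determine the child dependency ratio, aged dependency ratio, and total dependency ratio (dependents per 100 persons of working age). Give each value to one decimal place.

Youth dependency ratio: 26.5
Old-age dependency ratio: 20.5
Total dependency ratio: 46.9

0–14: 4 183 + 3 657 + 3 537 = 11 377
15–64: 3 373 + 4 809 + 4 194 + 3 375 + 3 655 + 5 001 + 5 564 + 3 913 + 3 660 + 5 441 = 42 985
65+: 5 842 + 2 956 = 8 798
Youth dependency ratio = 11 377 / 42 985 × 100 = 26.5
Old-age dependency ratio = 8 798 / 42 985 × 100 = 20.5
Total dependency ratio = (11 377 + 8 798) / 42 985 × 100 = 20 175 / 42 985 × 100 = 46.9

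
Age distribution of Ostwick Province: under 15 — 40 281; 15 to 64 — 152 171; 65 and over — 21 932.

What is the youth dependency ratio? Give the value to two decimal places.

Youth dependency ratio = 40 281 / 152 171 × 100 = 26.47

Youth dependency ratio: 26.47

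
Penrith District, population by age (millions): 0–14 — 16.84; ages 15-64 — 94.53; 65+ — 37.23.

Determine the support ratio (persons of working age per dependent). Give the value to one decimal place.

Support ratio = 94.53 / (16.84 + 37.23) = 94.53 / 54.07 = 1.7

Support ratio: 1.7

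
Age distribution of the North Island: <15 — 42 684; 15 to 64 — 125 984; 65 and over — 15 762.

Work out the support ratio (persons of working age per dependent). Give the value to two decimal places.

Support ratio = 125 984 / (42 684 + 15 762) = 125 984 / 58 446 = 2.16

Support ratio: 2.16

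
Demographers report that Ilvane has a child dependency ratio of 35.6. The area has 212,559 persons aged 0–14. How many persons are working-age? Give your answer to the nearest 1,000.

Working-age: 597,000

Youth dependency ratio = youth / working-age × 100
35.6 = 212,559 / W × 100
⇒ 597,000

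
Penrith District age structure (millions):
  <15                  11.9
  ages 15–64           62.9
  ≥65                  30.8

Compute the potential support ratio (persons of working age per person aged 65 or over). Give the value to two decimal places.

Potential support ratio: 2.04

Potential support ratio = 62.9 / 30.8 = 2.04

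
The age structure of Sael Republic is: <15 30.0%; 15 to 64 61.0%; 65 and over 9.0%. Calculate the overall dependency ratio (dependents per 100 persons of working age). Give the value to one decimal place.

Total dependency ratio: 63.9

Total dependency ratio = (30.0 + 9.0) / 61.0 × 100 = 39.0 / 61.0 × 100 = 63.9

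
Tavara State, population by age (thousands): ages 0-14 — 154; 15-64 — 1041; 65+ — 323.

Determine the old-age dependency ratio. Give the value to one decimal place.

Old-age dependency ratio: 31.0

Old-age dependency ratio = 323 / 1041 × 100 = 31.0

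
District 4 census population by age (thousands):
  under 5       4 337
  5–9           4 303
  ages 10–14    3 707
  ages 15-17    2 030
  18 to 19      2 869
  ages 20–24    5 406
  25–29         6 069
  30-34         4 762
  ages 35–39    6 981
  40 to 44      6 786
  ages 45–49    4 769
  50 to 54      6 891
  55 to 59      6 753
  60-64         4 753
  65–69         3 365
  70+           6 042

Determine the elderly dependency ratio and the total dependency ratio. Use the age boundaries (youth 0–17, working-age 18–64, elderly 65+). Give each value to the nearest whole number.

Old-age dependency ratio: 17
Total dependency ratio: 42

0–17: 4 337 + 4 303 + 3 707 + 2 030 = 14 377
18–64: 2 869 + 5 406 + 6 069 + 4 762 + 6 981 + 6 786 + 4 769 + 6 891 + 6 753 + 4 753 = 56 039
65+: 3 365 + 6 042 = 9 407
Old-age dependency ratio = 9 407 / 56 039 × 100 = 17
Total dependency ratio = (14 377 + 9 407) / 56 039 × 100 = 23 784 / 56 039 × 100 = 42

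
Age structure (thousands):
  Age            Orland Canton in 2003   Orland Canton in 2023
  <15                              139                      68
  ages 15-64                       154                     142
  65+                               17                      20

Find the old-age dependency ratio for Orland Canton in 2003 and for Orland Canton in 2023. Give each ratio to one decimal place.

Orland Canton in 2003: 11.0
Orland Canton in 2023: 14.1

Orland Canton in 2003: 17 / 154 × 100 = 11.0
Orland Canton in 2023: 20 / 142 × 100 = 14.1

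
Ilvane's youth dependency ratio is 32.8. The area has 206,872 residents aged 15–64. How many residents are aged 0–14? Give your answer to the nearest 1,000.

Youth dependency ratio = youth / working-age × 100
32.8 = Y / 206,872 × 100
⇒ 68,000

Aged 0–14: 68,000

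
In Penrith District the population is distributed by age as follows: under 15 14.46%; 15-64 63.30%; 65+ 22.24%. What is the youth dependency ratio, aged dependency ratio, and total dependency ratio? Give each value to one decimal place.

Youth dependency ratio = 14.46 / 63.30 × 100 = 22.8
Old-age dependency ratio = 22.24 / 63.30 × 100 = 35.1
Total dependency ratio = (14.46 + 22.24) / 63.30 × 100 = 36.70 / 63.30 × 100 = 58.0

Youth dependency ratio: 22.8
Old-age dependency ratio: 35.1
Total dependency ratio: 58.0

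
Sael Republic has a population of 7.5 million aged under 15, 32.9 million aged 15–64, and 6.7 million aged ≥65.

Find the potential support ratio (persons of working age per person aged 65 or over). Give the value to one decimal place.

Potential support ratio = 32.9 / 6.7 = 4.9

Potential support ratio: 4.9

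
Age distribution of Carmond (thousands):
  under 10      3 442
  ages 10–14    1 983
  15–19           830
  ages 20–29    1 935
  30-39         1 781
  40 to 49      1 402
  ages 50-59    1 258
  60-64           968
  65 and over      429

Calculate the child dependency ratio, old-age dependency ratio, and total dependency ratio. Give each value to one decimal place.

Youth dependency ratio: 66.4
Old-age dependency ratio: 5.2
Total dependency ratio: 71.6

0–14: 3 442 + 1 983 = 5 425
15–64: 830 + 1 935 + 1 781 + 1 402 + 1 258 + 968 = 8 174
65+: 429
Youth dependency ratio = 5 425 / 8 174 × 100 = 66.4
Old-age dependency ratio = 429 / 8 174 × 100 = 5.2
Total dependency ratio = (5 425 + 429) / 8 174 × 100 = 5 854 / 8 174 × 100 = 71.6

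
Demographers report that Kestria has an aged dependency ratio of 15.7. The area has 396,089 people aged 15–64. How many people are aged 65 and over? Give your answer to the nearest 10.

Aged 65 and over: 62,190

Old-age dependency ratio = elderly / working-age × 100
15.7 = E / 396,089 × 100
⇒ 62,190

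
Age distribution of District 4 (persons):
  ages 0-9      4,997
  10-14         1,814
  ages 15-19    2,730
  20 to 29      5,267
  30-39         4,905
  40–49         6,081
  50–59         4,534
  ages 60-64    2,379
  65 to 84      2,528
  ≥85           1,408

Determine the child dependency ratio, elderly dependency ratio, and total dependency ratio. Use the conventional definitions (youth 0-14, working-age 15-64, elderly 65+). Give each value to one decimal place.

0–14: 4,997 + 1,814 = 6,811
15–64: 2,730 + 5,267 + 4,905 + 6,081 + 4,534 + 2,379 = 25,896
65+: 2,528 + 1,408 = 3,936
Youth dependency ratio = 6,811 / 25,896 × 100 = 26.3
Old-age dependency ratio = 3,936 / 25,896 × 100 = 15.2
Total dependency ratio = (6,811 + 3,936) / 25,896 × 100 = 10,747 / 25,896 × 100 = 41.5

Youth dependency ratio: 26.3
Old-age dependency ratio: 15.2
Total dependency ratio: 41.5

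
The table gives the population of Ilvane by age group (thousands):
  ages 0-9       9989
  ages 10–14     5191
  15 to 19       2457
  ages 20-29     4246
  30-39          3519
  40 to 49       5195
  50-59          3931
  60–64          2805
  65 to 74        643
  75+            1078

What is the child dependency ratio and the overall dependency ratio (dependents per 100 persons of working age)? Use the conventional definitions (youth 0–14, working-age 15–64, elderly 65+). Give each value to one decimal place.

Youth dependency ratio: 68.5
Total dependency ratio: 76.3

0–14: 9989 + 5191 = 15180
15–64: 2457 + 4246 + 3519 + 5195 + 3931 + 2805 = 22153
65+: 643 + 1078 = 1721
Youth dependency ratio = 15180 / 22153 × 100 = 68.5
Total dependency ratio = (15180 + 1721) / 22153 × 100 = 16901 / 22153 × 100 = 76.3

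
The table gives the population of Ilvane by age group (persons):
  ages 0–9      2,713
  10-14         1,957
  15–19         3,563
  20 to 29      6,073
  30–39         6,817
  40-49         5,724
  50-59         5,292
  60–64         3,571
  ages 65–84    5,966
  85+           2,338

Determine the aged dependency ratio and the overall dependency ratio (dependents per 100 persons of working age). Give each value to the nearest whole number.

Old-age dependency ratio: 27
Total dependency ratio: 42

0–14: 2,713 + 1,957 = 4,670
15–64: 3,563 + 6,073 + 6,817 + 5,724 + 5,292 + 3,571 = 31,040
65+: 5,966 + 2,338 = 8,304
Old-age dependency ratio = 8,304 / 31,040 × 100 = 27
Total dependency ratio = (4,670 + 8,304) / 31,040 × 100 = 12,974 / 31,040 × 100 = 42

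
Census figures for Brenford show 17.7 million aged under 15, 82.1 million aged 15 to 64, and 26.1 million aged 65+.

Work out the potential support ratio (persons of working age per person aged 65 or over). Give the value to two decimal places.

Potential support ratio = 82.1 / 26.1 = 3.15

Potential support ratio: 3.15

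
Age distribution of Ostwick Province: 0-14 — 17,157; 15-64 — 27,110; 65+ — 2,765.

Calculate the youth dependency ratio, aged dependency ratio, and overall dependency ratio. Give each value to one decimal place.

Youth dependency ratio: 63.3
Old-age dependency ratio: 10.2
Total dependency ratio: 73.5

Youth dependency ratio = 17,157 / 27,110 × 100 = 63.3
Old-age dependency ratio = 2,765 / 27,110 × 100 = 10.2
Total dependency ratio = (17,157 + 2,765) / 27,110 × 100 = 19,922 / 27,110 × 100 = 73.5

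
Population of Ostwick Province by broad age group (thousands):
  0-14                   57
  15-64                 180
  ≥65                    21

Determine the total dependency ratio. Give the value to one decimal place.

Total dependency ratio = (57 + 21) / 180 × 100 = 78 / 180 × 100 = 43.3

Total dependency ratio: 43.3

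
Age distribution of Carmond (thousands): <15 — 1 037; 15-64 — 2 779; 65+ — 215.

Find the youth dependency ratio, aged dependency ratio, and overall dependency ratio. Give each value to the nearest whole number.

Youth dependency ratio = 1 037 / 2 779 × 100 = 37
Old-age dependency ratio = 215 / 2 779 × 100 = 8
Total dependency ratio = (1 037 + 215) / 2 779 × 100 = 1 252 / 2 779 × 100 = 45

Youth dependency ratio: 37
Old-age dependency ratio: 8
Total dependency ratio: 45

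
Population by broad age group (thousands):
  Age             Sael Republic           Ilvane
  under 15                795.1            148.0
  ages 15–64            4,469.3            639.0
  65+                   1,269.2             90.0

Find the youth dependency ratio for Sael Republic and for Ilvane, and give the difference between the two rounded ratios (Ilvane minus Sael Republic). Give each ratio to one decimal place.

Sael Republic: 795.1 / 4,469.3 × 100 = 17.8
Ilvane: 148.0 / 639.0 × 100 = 23.2

Sael Republic: 17.8
Ilvane: 23.2
Difference: +5.4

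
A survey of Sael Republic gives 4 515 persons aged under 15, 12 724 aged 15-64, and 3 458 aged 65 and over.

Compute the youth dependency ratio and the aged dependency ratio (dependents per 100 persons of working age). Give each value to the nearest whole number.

Youth dependency ratio: 35
Old-age dependency ratio: 27

Youth dependency ratio = 4 515 / 12 724 × 100 = 35
Old-age dependency ratio = 3 458 / 12 724 × 100 = 27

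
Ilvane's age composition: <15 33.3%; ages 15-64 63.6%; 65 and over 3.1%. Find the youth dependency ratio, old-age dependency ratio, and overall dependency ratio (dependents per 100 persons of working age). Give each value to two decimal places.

Youth dependency ratio: 52.36
Old-age dependency ratio: 4.87
Total dependency ratio: 57.23

Youth dependency ratio = 33.3 / 63.6 × 100 = 52.36
Old-age dependency ratio = 3.1 / 63.6 × 100 = 4.87
Total dependency ratio = (33.3 + 3.1) / 63.6 × 100 = 36.4 / 63.6 × 100 = 57.23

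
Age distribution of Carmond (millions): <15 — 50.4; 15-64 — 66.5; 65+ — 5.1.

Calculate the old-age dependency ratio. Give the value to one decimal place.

Old-age dependency ratio = 5.1 / 66.5 × 100 = 7.7

Old-age dependency ratio: 7.7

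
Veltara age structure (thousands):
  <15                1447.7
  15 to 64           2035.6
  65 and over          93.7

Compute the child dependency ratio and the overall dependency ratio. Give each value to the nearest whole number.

Youth dependency ratio = 1447.7 / 2035.6 × 100 = 71
Total dependency ratio = (1447.7 + 93.7) / 2035.6 × 100 = 1541.4 / 2035.6 × 100 = 76

Youth dependency ratio: 71
Total dependency ratio: 76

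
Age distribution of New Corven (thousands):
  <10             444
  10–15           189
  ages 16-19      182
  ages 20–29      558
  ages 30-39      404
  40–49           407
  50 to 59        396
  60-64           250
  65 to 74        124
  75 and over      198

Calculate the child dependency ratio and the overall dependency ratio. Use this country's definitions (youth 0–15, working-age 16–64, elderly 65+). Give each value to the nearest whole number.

Youth dependency ratio: 29
Total dependency ratio: 43

0–15: 444 + 189 = 633
16–64: 182 + 558 + 404 + 407 + 396 + 250 = 2,197
65+: 124 + 198 = 322
Youth dependency ratio = 633 / 2,197 × 100 = 29
Total dependency ratio = (633 + 322) / 2,197 × 100 = 955 / 2,197 × 100 = 43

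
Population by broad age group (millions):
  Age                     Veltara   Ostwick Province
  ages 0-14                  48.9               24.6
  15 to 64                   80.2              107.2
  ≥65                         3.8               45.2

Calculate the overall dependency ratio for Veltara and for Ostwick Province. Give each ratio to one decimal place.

Veltara: 65.7
Ostwick Province: 65.1

Veltara: (48.9 + 3.8) / 80.2 × 100 = 52.7 / 80.2 × 100 = 65.7
Ostwick Province: (24.6 + 45.2) / 107.2 × 100 = 69.8 / 107.2 × 100 = 65.1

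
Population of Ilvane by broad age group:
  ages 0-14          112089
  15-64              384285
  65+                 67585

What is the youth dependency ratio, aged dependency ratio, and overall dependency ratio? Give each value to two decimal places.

Youth dependency ratio = 112089 / 384285 × 100 = 29.17
Old-age dependency ratio = 67585 / 384285 × 100 = 17.59
Total dependency ratio = (112089 + 67585) / 384285 × 100 = 179674 / 384285 × 100 = 46.76

Youth dependency ratio: 29.17
Old-age dependency ratio: 17.59
Total dependency ratio: 46.76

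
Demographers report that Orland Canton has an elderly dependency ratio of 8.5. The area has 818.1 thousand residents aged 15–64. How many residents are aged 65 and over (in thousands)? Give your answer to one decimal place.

Old-age dependency ratio = elderly / working-age × 100
8.5 = E / 818.1 × 100
⇒ 69.5

Aged 65 and over: 69.5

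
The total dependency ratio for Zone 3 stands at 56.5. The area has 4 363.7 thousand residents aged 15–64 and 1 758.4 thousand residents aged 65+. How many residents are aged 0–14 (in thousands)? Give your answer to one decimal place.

Total dependency ratio = (youth + elderly) / working-age × 100
56.5 = (Y + 1 758.4) / 4 363.7 × 100
⇒ 707.1

Aged 0–14: 707.1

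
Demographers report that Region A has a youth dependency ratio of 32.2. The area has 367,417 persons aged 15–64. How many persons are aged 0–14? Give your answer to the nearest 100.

Youth dependency ratio = youth / working-age × 100
32.2 = Y / 367,417 × 100
⇒ 118,300

Aged 0–14: 118,300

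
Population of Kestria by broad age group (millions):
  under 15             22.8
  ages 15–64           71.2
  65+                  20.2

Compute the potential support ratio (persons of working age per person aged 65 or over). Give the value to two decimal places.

Potential support ratio = 71.2 / 20.2 = 3.52

Potential support ratio: 3.52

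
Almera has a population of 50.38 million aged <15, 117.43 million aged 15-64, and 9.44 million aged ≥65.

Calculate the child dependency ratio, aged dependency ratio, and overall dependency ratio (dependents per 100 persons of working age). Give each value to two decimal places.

Youth dependency ratio = 50.38 / 117.43 × 100 = 42.90
Old-age dependency ratio = 9.44 / 117.43 × 100 = 8.04
Total dependency ratio = (50.38 + 9.44) / 117.43 × 100 = 59.82 / 117.43 × 100 = 50.94

Youth dependency ratio: 42.90
Old-age dependency ratio: 8.04
Total dependency ratio: 50.94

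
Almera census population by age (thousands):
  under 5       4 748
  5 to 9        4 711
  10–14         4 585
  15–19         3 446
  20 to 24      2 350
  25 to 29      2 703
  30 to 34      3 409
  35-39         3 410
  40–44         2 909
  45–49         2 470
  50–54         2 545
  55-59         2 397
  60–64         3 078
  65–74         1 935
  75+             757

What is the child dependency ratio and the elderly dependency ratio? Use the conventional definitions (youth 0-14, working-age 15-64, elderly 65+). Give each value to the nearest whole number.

0–14: 4 748 + 4 711 + 4 585 = 14 044
15–64: 3 446 + 2 350 + 2 703 + 3 409 + 3 410 + 2 909 + 2 470 + 2 545 + 2 397 + 3 078 = 28 717
65+: 1 935 + 757 = 2 692
Youth dependency ratio = 14 044 / 28 717 × 100 = 49
Old-age dependency ratio = 2 692 / 28 717 × 100 = 9

Youth dependency ratio: 49
Old-age dependency ratio: 9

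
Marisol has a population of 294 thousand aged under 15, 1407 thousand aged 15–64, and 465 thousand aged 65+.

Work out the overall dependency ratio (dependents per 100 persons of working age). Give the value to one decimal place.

Total dependency ratio = (294 + 465) / 1407 × 100 = 759 / 1407 × 100 = 53.9

Total dependency ratio: 53.9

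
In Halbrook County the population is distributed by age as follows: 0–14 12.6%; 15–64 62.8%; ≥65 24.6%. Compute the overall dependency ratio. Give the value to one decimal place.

Total dependency ratio = (12.6 + 24.6) / 62.8 × 100 = 37.2 / 62.8 × 100 = 59.2

Total dependency ratio: 59.2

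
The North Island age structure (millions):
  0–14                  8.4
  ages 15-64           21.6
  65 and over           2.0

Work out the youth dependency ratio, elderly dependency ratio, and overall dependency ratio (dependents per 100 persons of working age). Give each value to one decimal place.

Youth dependency ratio: 38.9
Old-age dependency ratio: 9.3
Total dependency ratio: 48.1

Youth dependency ratio = 8.4 / 21.6 × 100 = 38.9
Old-age dependency ratio = 2.0 / 21.6 × 100 = 9.3
Total dependency ratio = (8.4 + 2.0) / 21.6 × 100 = 10.4 / 21.6 × 100 = 48.1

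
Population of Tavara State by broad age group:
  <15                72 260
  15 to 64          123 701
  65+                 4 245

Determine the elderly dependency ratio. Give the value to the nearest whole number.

Old-age dependency ratio: 3

Old-age dependency ratio = 4 245 / 123 701 × 100 = 3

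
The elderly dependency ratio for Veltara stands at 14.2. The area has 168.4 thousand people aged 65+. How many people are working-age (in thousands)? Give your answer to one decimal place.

Working-age: 1 185.9

Old-age dependency ratio = elderly / working-age × 100
14.2 = 168.4 / W × 100
⇒ 1 185.9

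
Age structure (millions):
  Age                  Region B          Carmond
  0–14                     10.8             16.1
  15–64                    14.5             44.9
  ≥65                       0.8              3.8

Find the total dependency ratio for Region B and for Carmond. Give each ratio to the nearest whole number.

Region B: 80
Carmond: 44

Region B: (10.8 + 0.8) / 14.5 × 100 = 11.6 / 14.5 × 100 = 80
Carmond: (16.1 + 3.8) / 44.9 × 100 = 19.9 / 44.9 × 100 = 44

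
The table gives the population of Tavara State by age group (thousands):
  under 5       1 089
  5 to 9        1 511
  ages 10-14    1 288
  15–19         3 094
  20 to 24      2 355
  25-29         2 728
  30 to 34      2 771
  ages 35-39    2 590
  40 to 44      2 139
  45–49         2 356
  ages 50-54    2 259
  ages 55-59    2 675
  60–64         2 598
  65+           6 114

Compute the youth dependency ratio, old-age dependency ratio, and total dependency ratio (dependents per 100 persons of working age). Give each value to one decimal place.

0–14: 1 089 + 1 511 + 1 288 = 3 888
15–64: 3 094 + 2 355 + 2 728 + 2 771 + 2 590 + 2 139 + 2 356 + 2 259 + 2 675 + 2 598 = 25 565
65+: 6 114
Youth dependency ratio = 3 888 / 25 565 × 100 = 15.2
Old-age dependency ratio = 6 114 / 25 565 × 100 = 23.9
Total dependency ratio = (3 888 + 6 114) / 25 565 × 100 = 10 002 / 25 565 × 100 = 39.1

Youth dependency ratio: 15.2
Old-age dependency ratio: 23.9
Total dependency ratio: 39.1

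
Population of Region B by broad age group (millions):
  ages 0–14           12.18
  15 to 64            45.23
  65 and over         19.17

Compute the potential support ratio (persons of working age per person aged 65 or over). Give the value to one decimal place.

Potential support ratio = 45.23 / 19.17 = 2.4

Potential support ratio: 2.4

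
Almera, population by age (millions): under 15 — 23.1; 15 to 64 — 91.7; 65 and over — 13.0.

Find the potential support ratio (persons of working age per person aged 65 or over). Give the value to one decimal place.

Potential support ratio: 7.1

Potential support ratio = 91.7 / 13.0 = 7.1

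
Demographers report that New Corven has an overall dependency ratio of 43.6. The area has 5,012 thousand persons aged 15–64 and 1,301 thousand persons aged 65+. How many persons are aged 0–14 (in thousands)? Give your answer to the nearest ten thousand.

Total dependency ratio = (youth + elderly) / working-age × 100
43.6 = (Y + 1,301) / 5,012 × 100
⇒ 880

Aged 0–14: 880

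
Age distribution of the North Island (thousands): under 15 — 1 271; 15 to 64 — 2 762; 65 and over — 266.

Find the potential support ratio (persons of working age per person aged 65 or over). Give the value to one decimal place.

Potential support ratio = 2 762 / 266 = 10.4

Potential support ratio: 10.4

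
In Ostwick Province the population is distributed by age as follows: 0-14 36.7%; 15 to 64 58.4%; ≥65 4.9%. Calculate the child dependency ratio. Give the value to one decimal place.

Youth dependency ratio: 62.8

Youth dependency ratio = 36.7 / 58.4 × 100 = 62.8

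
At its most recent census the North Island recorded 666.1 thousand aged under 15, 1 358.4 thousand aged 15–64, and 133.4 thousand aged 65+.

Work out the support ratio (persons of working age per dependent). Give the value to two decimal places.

Support ratio: 1.70

Support ratio = 1 358.4 / (666.1 + 133.4) = 1 358.4 / 799.5 = 1.70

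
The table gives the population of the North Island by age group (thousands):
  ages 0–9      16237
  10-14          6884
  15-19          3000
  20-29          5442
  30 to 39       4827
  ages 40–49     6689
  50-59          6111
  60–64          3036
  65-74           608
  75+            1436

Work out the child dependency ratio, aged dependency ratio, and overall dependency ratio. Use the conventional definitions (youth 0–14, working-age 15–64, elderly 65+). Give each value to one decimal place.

Youth dependency ratio: 79.4
Old-age dependency ratio: 7.0
Total dependency ratio: 86.5

0–14: 16237 + 6884 = 23121
15–64: 3000 + 5442 + 4827 + 6689 + 6111 + 3036 = 29105
65+: 608 + 1436 = 2044
Youth dependency ratio = 23121 / 29105 × 100 = 79.4
Old-age dependency ratio = 2044 / 29105 × 100 = 7.0
Total dependency ratio = (23121 + 2044) / 29105 × 100 = 25165 / 29105 × 100 = 86.5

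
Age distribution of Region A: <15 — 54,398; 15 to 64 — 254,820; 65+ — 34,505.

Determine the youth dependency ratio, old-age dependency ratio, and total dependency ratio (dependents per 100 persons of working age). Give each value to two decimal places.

Youth dependency ratio = 54,398 / 254,820 × 100 = 21.35
Old-age dependency ratio = 34,505 / 254,820 × 100 = 13.54
Total dependency ratio = (54,398 + 34,505) / 254,820 × 100 = 88,903 / 254,820 × 100 = 34.89

Youth dependency ratio: 21.35
Old-age dependency ratio: 13.54
Total dependency ratio: 34.89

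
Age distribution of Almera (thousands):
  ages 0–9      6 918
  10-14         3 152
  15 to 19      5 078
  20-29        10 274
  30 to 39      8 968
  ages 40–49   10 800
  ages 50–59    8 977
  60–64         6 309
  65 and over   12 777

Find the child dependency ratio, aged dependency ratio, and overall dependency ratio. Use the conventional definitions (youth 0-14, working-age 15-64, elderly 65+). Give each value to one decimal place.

Youth dependency ratio: 20.0
Old-age dependency ratio: 25.3
Total dependency ratio: 45.3

0–14: 6 918 + 3 152 = 10 070
15–64: 5 078 + 10 274 + 8 968 + 10 800 + 8 977 + 6 309 = 50 406
65+: 12 777
Youth dependency ratio = 10 070 / 50 406 × 100 = 20.0
Old-age dependency ratio = 12 777 / 50 406 × 100 = 25.3
Total dependency ratio = (10 070 + 12 777) / 50 406 × 100 = 22 847 / 50 406 × 100 = 45.3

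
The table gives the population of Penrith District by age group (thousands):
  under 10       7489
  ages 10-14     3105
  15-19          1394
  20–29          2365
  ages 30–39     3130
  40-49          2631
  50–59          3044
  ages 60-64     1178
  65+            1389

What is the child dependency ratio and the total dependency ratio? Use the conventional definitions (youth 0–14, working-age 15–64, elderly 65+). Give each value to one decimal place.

Youth dependency ratio: 77.1
Total dependency ratio: 87.2

0–14: 7489 + 3105 = 10594
15–64: 1394 + 2365 + 3130 + 2631 + 3044 + 1178 = 13742
65+: 1389
Youth dependency ratio = 10594 / 13742 × 100 = 77.1
Total dependency ratio = (10594 + 1389) / 13742 × 100 = 11983 / 13742 × 100 = 87.2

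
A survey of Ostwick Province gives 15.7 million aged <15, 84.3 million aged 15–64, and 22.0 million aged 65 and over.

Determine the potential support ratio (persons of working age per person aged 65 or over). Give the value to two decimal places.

Potential support ratio: 3.83

Potential support ratio = 84.3 / 22.0 = 3.83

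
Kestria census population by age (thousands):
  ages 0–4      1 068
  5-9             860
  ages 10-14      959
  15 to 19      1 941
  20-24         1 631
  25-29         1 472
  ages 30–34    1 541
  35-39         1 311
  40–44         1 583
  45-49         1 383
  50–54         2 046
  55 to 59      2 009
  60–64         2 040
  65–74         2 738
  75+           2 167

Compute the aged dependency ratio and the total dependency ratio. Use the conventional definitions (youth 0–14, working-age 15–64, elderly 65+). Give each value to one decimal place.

0–14: 1 068 + 860 + 959 = 2 887
15–64: 1 941 + 1 631 + 1 472 + 1 541 + 1 311 + 1 583 + 1 383 + 2 046 + 2 009 + 2 040 = 16 957
65+: 2 738 + 2 167 = 4 905
Old-age dependency ratio = 4 905 / 16 957 × 100 = 28.9
Total dependency ratio = (2 887 + 4 905) / 16 957 × 100 = 7 792 / 16 957 × 100 = 46.0

Old-age dependency ratio: 28.9
Total dependency ratio: 46.0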